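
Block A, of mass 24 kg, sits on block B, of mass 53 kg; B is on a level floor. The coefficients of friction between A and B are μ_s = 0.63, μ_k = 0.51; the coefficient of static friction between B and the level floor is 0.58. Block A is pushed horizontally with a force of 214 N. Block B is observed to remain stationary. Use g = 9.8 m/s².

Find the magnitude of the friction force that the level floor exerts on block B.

f ≈ 120 N

The normal force B exerts on A is simply A's weight, N₁ = 235.2 N.
Maximum static friction on A from B: μ_s N₁ = 0.63×235.2 = 148.2 N.
Since P = 214 N > 148.2 N, A slides on B; the A–B friction is kinetic: f₁ = μ_k N₁ = 0.51×235.2 = 120 N.
B experiences an equal 120 N forward from A (third law). B is in equilibrium, so the floor supplies f₂ = 120 N of static friction (limit μ_s(m_A+m_B)g = 437.7 N, not exceeded).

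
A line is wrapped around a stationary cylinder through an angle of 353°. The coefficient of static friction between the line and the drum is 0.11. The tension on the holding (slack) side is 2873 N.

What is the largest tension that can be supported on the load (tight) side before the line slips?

T_max ≈ 5660 N

At impending slip the capstan equation gives T₂/T₁ = e^{μβ} with β in radians.
β = 353° × π/180 = 6.161 rad.
e^{μβ} = e^{0.11×6.161} = 1.969.
T₂ = T₁ · e^{μβ} = 2873 × 1.969 = 5660 N.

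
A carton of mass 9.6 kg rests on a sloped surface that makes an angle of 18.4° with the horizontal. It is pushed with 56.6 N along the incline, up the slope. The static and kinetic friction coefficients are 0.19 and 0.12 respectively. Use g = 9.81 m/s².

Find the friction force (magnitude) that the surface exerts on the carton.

f ≈ 10.7 N (down the incline)

Perpendicular to the surface, N = m g cos θ = 9.6·9.81·cos 18.4° = 89.36 N.
The friction needed for equilibrium is m g sin θ − P = 29.73 − 56.6 = -26.87 N, measured positive up-slope.
Maximum static friction available: μ_s N = 0.19 × 89.36 = 16.98 N.
|-26.87| exceeds 16.98 N, so the carton slips up-slope; friction is kinetic, f = μ_k N = 0.12×89.36 = 10.7 N.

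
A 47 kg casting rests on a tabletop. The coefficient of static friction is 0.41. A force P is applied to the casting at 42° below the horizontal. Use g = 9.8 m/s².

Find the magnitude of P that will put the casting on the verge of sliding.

N = m g + P sin α (the push presses the casting into the tabletop).
At impending slip, P cos α = μ_s N = μ_s (m g + P sin α).
Solving: P (cos α − μ_s sin α) = μ_s m g → P = 0.41×461/(cos 42° − 0.41 sin 42°) = 189/0.4688 = 403 N.

P ≈ 403 N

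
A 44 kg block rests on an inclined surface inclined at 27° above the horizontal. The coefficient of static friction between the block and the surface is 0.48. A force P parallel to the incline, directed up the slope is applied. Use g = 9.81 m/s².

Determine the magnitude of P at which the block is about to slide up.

P ≈ 381 N

At impending motion up the slope, friction acts down-slope at its limit: f = μ_s N.
P is parallel to the surface, so N = m g cos θ = 385 N.
Along the incline: P = m g sin θ + μ_s N = 196 + 0.48×385 = 381 N.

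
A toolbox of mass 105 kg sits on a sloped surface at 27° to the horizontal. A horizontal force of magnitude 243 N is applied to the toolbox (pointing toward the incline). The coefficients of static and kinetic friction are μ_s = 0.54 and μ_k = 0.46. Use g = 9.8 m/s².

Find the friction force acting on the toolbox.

f ≈ 251 N (up the incline)

The horizontal push has a component P sin θ into the surface, so N = m g cos θ + P sin θ = 916.8 + 110.3 = 1027 N.
Along the incline, the net driving force (taking up-slope positive) is P cos θ − m g sin θ = 216.5 − 467.2 = -250.6 N, so equilibrium requires friction f = 250.6 N (up-slope).
The limit of static friction is μ_s N = 554.7 N.
|f_req| = 250.6 ≤ 554.7 N → the toolbox is in equilibrium; friction equals the required value.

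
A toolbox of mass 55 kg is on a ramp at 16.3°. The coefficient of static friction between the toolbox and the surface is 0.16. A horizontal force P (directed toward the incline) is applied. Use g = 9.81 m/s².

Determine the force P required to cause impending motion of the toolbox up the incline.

P ≈ 256 N

At impending motion up the slope, friction acts down-slope at its limit: f = μ_s N.
Perpendicular to the incline: N = m g cos θ + P sin θ.
Along the incline: P cos θ = m g sin θ + μ_s N = m g sin θ + μ_s (m g cos θ + P sin θ).
Solving, P (cos θ − μ_s sin θ) = m g (sin θ + μ_s cos θ), so P = 55×9.81×(sin 16.3° + 0.16 cos 16.3°)/(cos 16.3° − 0.16 sin 16.3°) = 540×0.4342/0.9149 = 256 N.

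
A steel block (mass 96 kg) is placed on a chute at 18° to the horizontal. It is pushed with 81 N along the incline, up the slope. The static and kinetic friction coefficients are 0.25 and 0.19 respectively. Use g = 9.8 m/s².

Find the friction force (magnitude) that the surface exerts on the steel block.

f ≈ 210 N (up the incline)

The normal reaction is N = m g cos θ = 894.8 N.
Parallel to the incline, ΣF = 0 gives f = m g sin θ − P = 290.7 − 81 = 209.7 N (up-slope positive).
The static-friction ceiling is μ_s N = 0.25 × 894.8 = 223.7 N.
Since |209.7| ≤ 223.7 N, the steel block remains in static equilibrium and friction takes exactly the required value.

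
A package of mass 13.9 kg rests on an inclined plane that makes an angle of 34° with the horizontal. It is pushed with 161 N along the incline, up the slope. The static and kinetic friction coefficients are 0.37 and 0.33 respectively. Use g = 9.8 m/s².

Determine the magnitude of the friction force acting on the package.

The normal reaction is N = m g cos θ = 112.9 N.
Parallel to the incline, ΣF = 0 gives f = m g sin θ − P = 76.17 − 161 = -84.83 N (up-slope positive).
Maximum static friction available: μ_s N = 0.37 × 112.9 = 41.78 N.
Since |-84.83| > 41.78 N, static friction cannot hold it; the package slides up the incline and kinetic friction applies: f = μ_k N = 0.33 × 112.9 = 37.3 N.

f ≈ 37.3 N (down the incline)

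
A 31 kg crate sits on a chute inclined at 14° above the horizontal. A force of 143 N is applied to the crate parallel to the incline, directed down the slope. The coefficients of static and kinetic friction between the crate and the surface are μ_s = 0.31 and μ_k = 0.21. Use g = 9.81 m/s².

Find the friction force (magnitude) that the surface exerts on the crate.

f ≈ 62 N (up the incline)

The normal reaction is N = m g cos θ = 295.1 N.
The friction needed for equilibrium is m g sin θ + P = 73.57 + 143 = 216.6 N, measured positive up-slope.
Maximum static friction available: μ_s N = 0.31 × 295.1 = 91.47 N.
Since |216.6| > 91.47 N, static friction cannot hold it; the crate slides down the incline and kinetic friction applies: f = μ_k N = 0.21 × 295.1 = 62 N.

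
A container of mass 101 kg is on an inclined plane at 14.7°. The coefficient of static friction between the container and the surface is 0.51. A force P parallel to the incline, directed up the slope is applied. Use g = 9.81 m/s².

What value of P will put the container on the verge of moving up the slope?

At impending motion up the slope, friction acts down-slope at its limit: f = μ_s N.
P is parallel to the surface, so N = m g cos θ = 958 N.
Along the incline: P = m g sin θ + μ_s N = 251 + 0.51×958 = 740 N.

P ≈ 740 N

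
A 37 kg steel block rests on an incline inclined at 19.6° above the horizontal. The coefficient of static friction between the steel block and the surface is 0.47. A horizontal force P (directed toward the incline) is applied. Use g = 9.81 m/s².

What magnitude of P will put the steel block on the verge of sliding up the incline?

P ≈ 360 N

At impending motion up the slope, friction acts down-slope at its limit: f = μ_s N.
Perpendicular to the incline: N = m g cos θ + P sin θ.
Along the incline: P cos θ = m g sin θ + μ_s N = m g sin θ + μ_s (m g cos θ + P sin θ).
Solving, P (cos θ − μ_s sin θ) = m g (sin θ + μ_s cos θ), so P = 37×9.81×(sin 19.6° + 0.47 cos 19.6°)/(cos 19.6° − 0.47 sin 19.6°) = 363×0.7782/0.7844 = 360 N.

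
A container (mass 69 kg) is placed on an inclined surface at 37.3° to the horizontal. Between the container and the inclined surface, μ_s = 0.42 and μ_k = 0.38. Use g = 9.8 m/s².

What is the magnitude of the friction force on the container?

f ≈ 204 N (up the incline)

The normal reaction is N = m g cos θ = 537.9 N.
Along the slope the weight component is m g sin θ = 409.8 N; friction must supply exactly this, acting up-slope.
The static-friction ceiling is μ_s N = 0.42 × 537.9 = 225.9 N.
|409.8| exceeds 225.9 N, so the container slips down-slope; friction is kinetic, f = μ_k N = 0.38×537.9 = 204 N.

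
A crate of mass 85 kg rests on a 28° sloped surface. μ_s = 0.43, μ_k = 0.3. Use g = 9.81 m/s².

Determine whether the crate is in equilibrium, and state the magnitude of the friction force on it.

f ≈ 221 N

N = m g cos θ = 736 N.
Down-slope weight component: m g sin θ = 391 N.
μ_s N = 317 N.
391 > 317 N, so it slides; kinetic friction f = μ_k N = 0.3×736 = 221 N.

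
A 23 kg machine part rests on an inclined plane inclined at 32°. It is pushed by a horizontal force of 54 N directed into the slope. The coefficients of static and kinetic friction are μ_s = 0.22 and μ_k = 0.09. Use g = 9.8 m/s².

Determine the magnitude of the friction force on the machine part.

f ≈ 19.8 N (up the incline)

Normal direction: N = m g cos θ + P sin θ = 219.8 N.
Parallel to the incline: P cos θ − m g sin θ = 45.79 − 119.4 = -73.65 N; the friction needed to balance this is 73.65 N acting up the slope.
Maximum static friction: μ_s N = 0.22 × 219.8 = 48.35 N.
|f_req| = 73.65 > 48.35 N → the machine part slides down the incline; f = μ_k N = 0.09 × 219.8 = 19.8 N.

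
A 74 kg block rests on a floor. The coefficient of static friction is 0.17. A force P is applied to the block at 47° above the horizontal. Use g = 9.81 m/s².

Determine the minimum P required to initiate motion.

N = m g − P sin α (the pull lifts the block).
At impending slip, P cos α = μ_s N = μ_s (m g − P sin α).
Solving: P (cos α + μ_s sin α) = μ_s m g → P = 0.17×726/(cos 47° + 0.17 sin 47°) = 123/0.8063 = 153 N.

P ≈ 153 N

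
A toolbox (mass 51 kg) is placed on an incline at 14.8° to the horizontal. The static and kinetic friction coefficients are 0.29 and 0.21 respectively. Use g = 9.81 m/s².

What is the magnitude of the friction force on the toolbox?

f ≈ 128 N (up the incline)

The normal reaction is N = m g cos θ = 483.7 N.
For equilibrium along the incline, friction must balance the weight component: f = m g sin θ = 127.8 N up the slope.
Static friction can supply at most μ_s N = 140.3 N.
Since |127.8| ≤ 140.3 N, static friction is sufficient; f equals the required value, not μ_s N.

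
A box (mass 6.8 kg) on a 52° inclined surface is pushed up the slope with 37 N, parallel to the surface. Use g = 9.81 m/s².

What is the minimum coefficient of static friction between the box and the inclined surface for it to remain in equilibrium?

N = m g cos θ = 41.07 N.
Friction must make up the shortfall along the incline: f = m g sin θ − P = 52.57 − 37 = 15.57 N.
At the threshold f = μ_s N, so μ_s,min = 15.57/41.07 = 0.379.

μ_s,min ≈ 0.379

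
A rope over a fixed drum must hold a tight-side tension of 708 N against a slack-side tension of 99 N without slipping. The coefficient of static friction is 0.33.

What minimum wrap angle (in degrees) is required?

T₂/T₁ = e^{μβ} → β = ln(T₂/T₁)/μ.
β = ln(708/99)/0.33 = 1.967/0.33 = 5.962 rad.
In degrees: β = 5.962 × 180/π = 342°.

β_min ≈ 342°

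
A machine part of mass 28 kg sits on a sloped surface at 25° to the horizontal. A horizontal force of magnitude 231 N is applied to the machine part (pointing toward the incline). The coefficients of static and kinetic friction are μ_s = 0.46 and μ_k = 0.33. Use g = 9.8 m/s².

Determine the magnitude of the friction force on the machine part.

The horizontal push has a component P sin θ into the surface, so N = m g cos θ + P sin θ = 248.7 + 97.62 = 346.3 N.
Parallel to the incline: P cos θ − m g sin θ = 209.4 − 116 = 93.39 N; the friction needed to balance this is 93.39 N acting down the slope.
The limit of static friction is μ_s N = 159.3 N.
Since 93.39 N is within the 159.3 N limit, the machine part stays put and friction is exactly 93.4 N.

f ≈ 93.4 N (down the incline)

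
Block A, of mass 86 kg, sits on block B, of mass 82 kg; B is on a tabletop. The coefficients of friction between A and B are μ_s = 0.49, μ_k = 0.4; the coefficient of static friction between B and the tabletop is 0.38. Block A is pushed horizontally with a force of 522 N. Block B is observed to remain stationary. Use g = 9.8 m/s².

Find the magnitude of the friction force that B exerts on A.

The normal force B exerts on A is simply A's weight, N₁ = 842.8 N.
So the A–B interface can sustain at most μ_s N₁ = 413 N of static friction.
Since P = 522 N > 413 N, A slides on B; the A–B friction is kinetic: f₁ = μ_k N₁ = 0.4×842.8 = 337 N.
By Newton's third law B feels 337 N forward from A. With B stationary, the floor's static friction on B balances it: f₂ = 337 N (well within μ_s(m_A+m_B)g = 625.6 N).

f ≈ 337 N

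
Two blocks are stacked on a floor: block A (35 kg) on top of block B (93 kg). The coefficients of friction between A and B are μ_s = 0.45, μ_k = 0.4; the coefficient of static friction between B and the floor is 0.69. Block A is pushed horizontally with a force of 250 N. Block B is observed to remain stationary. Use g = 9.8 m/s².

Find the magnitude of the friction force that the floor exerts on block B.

Normal force at the A–B interface: N₁ = m_A g = 343 N.
Maximum static friction on A from B: μ_s N₁ = 0.45×343 = 154.3 N.
Since P = 250 N > 154.3 N, A slides on B; the A–B friction is kinetic: f₁ = μ_k N₁ = 0.4×343 = 137 N.
By Newton's third law B feels 137 N forward from A. With B stationary, the floor's static friction on B balances it: f₂ = 137 N (well within μ_s(m_A+m_B)g = 865.5 N).

f ≈ 137 N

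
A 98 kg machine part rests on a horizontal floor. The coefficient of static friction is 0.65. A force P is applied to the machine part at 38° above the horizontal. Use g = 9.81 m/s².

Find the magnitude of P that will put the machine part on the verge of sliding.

P ≈ 526 N

N = m g − P sin α (the pull lifts the machine part).
At impending slip, P cos α = μ_s N = μ_s (m g − P sin α).
Solving: P (cos α + μ_s sin α) = μ_s m g → P = 0.65×961/(cos 38° + 0.65 sin 38°) = 625/1.188 = 526 N.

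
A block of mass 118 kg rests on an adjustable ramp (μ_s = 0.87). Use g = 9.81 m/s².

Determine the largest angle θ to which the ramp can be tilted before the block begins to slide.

At the slip threshold, m g sin θ = μ_s · m g cos θ, so tan θ = μ_s.
θ_max = arctan(0.87) = 41°.

θ_max ≈ 41°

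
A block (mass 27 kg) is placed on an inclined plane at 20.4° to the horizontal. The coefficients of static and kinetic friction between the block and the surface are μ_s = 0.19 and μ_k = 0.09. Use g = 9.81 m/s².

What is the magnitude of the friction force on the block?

f ≈ 22.3 N (up the incline)

The normal reaction is N = m g cos θ = 248.3 N.
For equilibrium along the incline, friction must balance the weight component: f = m g sin θ = 92.33 N up the slope.
Static friction can supply at most μ_s N = 47.17 N.
Since |92.33| > 47.17 N, static friction cannot hold it; the block slides down the incline and kinetic friction applies: f = μ_k N = 0.09 × 248.3 = 22.3 N.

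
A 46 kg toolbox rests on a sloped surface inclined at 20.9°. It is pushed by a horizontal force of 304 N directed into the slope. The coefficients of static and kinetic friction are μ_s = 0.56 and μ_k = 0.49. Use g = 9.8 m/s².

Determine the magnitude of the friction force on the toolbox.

f ≈ 123 N (down the incline)

The horizontal push has a component P sin θ into the surface, so N = m g cos θ + P sin θ = 421.1 + 108.4 = 529.6 N.
Parallel to the incline: P cos θ − m g sin θ = 284 − 160.8 = 123.2 N; the friction needed to balance this is 123.2 N acting down the slope.
The limit of static friction is μ_s N = 296.6 N.
|f_req| = 123.2 ≤ 296.6 N → the toolbox is in equilibrium; friction equals the required value.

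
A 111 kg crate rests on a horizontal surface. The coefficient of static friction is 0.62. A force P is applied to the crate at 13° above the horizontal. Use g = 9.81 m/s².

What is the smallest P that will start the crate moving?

P ≈ 606 N

N = m g − P sin α (the pull lifts the crate).
At impending slip, P cos α = μ_s N = μ_s (m g − P sin α).
Solving: P (cos α + μ_s sin α) = μ_s m g → P = 0.62×1090/(cos 13° + 0.62 sin 13°) = 675/1.114 = 606 N.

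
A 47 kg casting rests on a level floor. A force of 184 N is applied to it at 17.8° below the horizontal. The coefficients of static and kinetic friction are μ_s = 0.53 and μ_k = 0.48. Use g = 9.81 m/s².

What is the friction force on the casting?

f ≈ 175 N

N = m g + P sin α = 461.1 + 184×sin 17.8° = 517.3 N.
For equilibrium, f = P cos α = 184×cos 17.8° = 175.2 N.
μ_s N = 0.53 × 517.3 = 274.2 N.
Since 175.2 N does not exceed the limit, the casting stays at rest and f = 175 N.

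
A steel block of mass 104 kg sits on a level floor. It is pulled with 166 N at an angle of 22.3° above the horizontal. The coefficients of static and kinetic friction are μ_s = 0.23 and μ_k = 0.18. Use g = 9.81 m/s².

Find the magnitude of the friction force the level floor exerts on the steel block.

Vertical equilibrium gives N = m g − P sin α = 957.3 N.
The horizontal driving force is P cos α = 153.6 N, so equilibrium needs friction f = 153.6 N.
The static-friction limit is μ_s N = 220.2 N.
153.6 ≤ 220.2 N → static; friction equals the required 154 N.

f ≈ 154 N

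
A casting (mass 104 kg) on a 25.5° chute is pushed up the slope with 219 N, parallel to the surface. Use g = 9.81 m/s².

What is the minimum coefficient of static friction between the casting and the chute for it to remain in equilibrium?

N = m g cos θ = 920.9 N.
Friction must make up the shortfall along the incline: f = m g sin θ − P = 439.2 − 219 = 220.2 N.
At the threshold f = μ_s N, so μ_s,min = 220.2/920.9 = 0.239.

μ_s,min ≈ 0.239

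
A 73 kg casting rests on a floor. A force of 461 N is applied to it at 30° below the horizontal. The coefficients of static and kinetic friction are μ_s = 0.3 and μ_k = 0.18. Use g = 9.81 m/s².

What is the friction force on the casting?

f ≈ 170 N

Vertical equilibrium gives N = m g + P sin α = 946.6 N.
Horizontally, friction must balance P cos α = 399.2 N.
The static-friction limit is μ_s N = 284 N.
399.2 > 284 N → the casting slides; f = μ_k N = 0.18×946.6 = 170 N.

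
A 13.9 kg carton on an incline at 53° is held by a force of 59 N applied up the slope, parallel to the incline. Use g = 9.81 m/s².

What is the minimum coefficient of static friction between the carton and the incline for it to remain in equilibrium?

μ_s,min ≈ 0.608

N = m g cos θ = 82.06 N.
Friction must make up the shortfall along the incline: f = m g sin θ − P = 108.9 − 59 = 49.9 N.
At the threshold f = μ_s N, so μ_s,min = 49.9/82.06 = 0.608.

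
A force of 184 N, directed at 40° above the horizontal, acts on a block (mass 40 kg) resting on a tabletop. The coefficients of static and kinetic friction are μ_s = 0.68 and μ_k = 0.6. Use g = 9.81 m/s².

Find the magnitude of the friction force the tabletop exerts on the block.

Vertical equilibrium gives N = m g − P sin α = 274.1 N.
Horizontally, friction must balance P cos α = 141 N.
μ_s N = 0.68 × 274.1 = 186.4 N.
141 ≤ 186.4 N → static; friction equals the required 141 N.

f ≈ 141 N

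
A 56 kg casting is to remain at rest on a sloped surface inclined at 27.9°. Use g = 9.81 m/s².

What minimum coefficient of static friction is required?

At the slip threshold m g sin θ = μ_s m g cos θ, so μ_s,min = tan θ.
μ_s,min = tan 27.9° = 0.529.

μ_s,min ≈ 0.529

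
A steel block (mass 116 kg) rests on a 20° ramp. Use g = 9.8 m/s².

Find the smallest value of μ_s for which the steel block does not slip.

At the slip threshold m g sin θ = μ_s m g cos θ, so μ_s,min = tan θ.
μ_s,min = tan 20° = 0.364.

μ_s,min ≈ 0.364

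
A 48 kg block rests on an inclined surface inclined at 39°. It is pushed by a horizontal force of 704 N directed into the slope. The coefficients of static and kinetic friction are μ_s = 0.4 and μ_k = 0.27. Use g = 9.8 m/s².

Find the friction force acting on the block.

f ≈ 251 N (down the incline)

Resolve perpendicular to the incline: N = m g cos θ + P sin θ = 48×9.8×cos 39° + 704×sin 39° = 808.6 N.
Along the incline, the net driving force (taking up-slope positive) is P cos θ − m g sin θ = 547.1 − 296 = 251.1 N, so equilibrium requires friction f = -251.1 N (down-slope).
The limit of static friction is μ_s N = 323.4 N.
Since 251.1 N is within the 323.4 N limit, the block stays put and friction is exactly 251 N.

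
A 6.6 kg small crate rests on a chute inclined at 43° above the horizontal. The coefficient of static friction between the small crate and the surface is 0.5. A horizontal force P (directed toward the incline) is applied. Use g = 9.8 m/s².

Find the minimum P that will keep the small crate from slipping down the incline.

The small crate tends to slide down (tan θ > μ_s), so at the point of impending slip friction acts up-slope at its limit: f = μ_s N.
Perpendicular to the incline: N = m g cos θ + P sin θ.
Along the incline: P cos θ + μ_s N = m g sin θ, i.e. P cos θ + μ_s (m g cos θ + P sin θ) = m g sin θ.
Solving, P (cos θ + μ_s sin θ) = m g (sin θ − μ_s cos θ), so P = 64.7×0.3163/1.072 = 19.1 N.

P_min ≈ 19.1 N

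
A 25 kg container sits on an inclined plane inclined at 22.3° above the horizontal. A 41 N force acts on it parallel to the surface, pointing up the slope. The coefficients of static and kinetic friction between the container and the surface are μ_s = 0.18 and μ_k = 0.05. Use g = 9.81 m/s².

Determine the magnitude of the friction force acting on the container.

Normal force: N = m g cos θ = 25 × 9.81 × cos 22.3° = 226.9 N.
Parallel to the incline, ΣF = 0 gives f = m g sin θ − P = 93.06 − 41 = 52.06 N (up-slope positive).
Static friction can supply at most μ_s N = 40.84 N.
Since |52.06| > 40.84 N, static friction cannot hold it; the container slides down the incline and kinetic friction applies: f = μ_k N = 0.05 × 226.9 = 11.3 N.

f ≈ 11.3 N (up the incline)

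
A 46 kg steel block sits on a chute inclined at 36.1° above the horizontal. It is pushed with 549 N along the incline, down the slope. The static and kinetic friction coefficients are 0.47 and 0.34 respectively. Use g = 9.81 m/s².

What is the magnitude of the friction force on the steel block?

The normal reaction is N = m g cos θ = 364.6 N.
For equilibrium along the incline the friction force must supply f = m g sin θ + P = 265.9 + 549 = 814.9 N (positive meaning up-slope).
The static-friction ceiling is μ_s N = 0.47 × 364.6 = 171.4 N.
Since |814.9| > 171.4 N, static friction cannot hold it; the steel block slides down the incline and kinetic friction applies: f = μ_k N = 0.34 × 364.6 = 124 N.

f ≈ 124 N (up the incline)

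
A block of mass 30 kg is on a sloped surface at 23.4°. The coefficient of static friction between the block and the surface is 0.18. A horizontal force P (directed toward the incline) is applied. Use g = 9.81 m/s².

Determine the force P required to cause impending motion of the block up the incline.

At impending motion up the slope, friction acts down-slope at its limit: f = μ_s N.
Perpendicular to the incline: N = m g cos θ + P sin θ.
Along the incline: P cos θ = m g sin θ + μ_s N = m g sin θ + μ_s (m g cos θ + P sin θ).
Solving, P (cos θ − μ_s sin θ) = m g (sin θ + μ_s cos θ), so P = 30×9.81×(sin 23.4° + 0.18 cos 23.4°)/(cos 23.4° − 0.18 sin 23.4°) = 294×0.5623/0.8463 = 196 N.

P ≈ 196 N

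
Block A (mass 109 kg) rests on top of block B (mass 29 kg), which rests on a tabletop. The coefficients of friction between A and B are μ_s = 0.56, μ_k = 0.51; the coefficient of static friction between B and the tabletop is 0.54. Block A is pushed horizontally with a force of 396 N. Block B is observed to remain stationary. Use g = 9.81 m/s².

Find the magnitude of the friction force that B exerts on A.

f ≈ 396 N

Between the blocks, N₁ = m_A g = 1069 N.
Maximum static friction on A from B: μ_s N₁ = 0.56×1069 = 598.8 N.
P = 396 N is within that limit, so A and B move together (both at rest); the A–B friction is simply f₁ = P = 396 N.
By Newton's third law B feels 396 N forward from A. With B stationary, the floor's static friction on B balances it: f₂ = 396 N (well within μ_s(m_A+m_B)g = 731 N).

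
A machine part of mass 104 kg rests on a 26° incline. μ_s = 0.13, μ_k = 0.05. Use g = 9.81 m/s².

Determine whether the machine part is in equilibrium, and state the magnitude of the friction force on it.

N = m g cos θ = 917 N.
Down-slope weight component: m g sin θ = 447 N.
μ_s N = 119 N.
447 > 119 N, so it slides; kinetic friction f = μ_k N = 0.05×917 = 45.8 N.

f ≈ 45.8 N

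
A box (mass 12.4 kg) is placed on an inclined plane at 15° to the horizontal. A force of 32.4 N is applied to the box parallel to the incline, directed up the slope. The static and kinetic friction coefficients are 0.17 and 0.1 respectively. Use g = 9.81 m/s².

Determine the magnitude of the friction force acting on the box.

The normal reaction is N = m g cos θ = 117.5 N.
For equilibrium along the incline the friction force must supply f = m g sin θ − P = 31.48 − 32.4 = -0.9162 N (positive meaning up-slope).
Static friction can supply at most μ_s N = 19.97 N.
Since |-0.9162| ≤ 19.97 N, the box remains in static equilibrium and friction takes exactly the required value.

f ≈ 0.916 N (down the incline)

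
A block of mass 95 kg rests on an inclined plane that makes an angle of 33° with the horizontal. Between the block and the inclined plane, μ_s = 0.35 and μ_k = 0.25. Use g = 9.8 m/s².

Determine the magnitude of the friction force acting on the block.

The normal reaction is N = m g cos θ = 780.8 N.
Along the slope the weight component is m g sin θ = 507.1 N; friction must supply exactly this, acting up-slope.
Maximum static friction available: μ_s N = 0.35 × 780.8 = 273.3 N.
|507.1| exceeds 273.3 N, so the block slips down-slope; friction is kinetic, f = μ_k N = 0.25×780.8 = 195 N.

f ≈ 195 N (up the incline)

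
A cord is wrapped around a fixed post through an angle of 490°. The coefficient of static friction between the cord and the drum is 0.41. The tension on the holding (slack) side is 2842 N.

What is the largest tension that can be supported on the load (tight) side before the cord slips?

T_max ≈ 94700 N

At impending slip the capstan equation gives T₂/T₁ = e^{μβ} with β in radians.
β = 490° × π/180 = 8.552 rad.
e^{μβ} = e^{0.41×8.552} = 33.33.
T₂ = T₁ · e^{μβ} = 2842 × 33.33 = 94700 N.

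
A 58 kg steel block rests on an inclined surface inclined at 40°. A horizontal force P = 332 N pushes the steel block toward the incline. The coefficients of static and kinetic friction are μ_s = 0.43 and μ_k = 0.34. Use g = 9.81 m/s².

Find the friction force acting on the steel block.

f ≈ 111 N (up the incline)

Normal direction: N = m g cos θ + P sin θ = 649.3 N.
Parallel to the incline: P cos θ − m g sin θ = 254.3 − 365.7 = -111.4 N; the friction needed to balance this is 111.4 N acting up the slope.
Maximum static friction: μ_s N = 0.43 × 649.3 = 279.2 N.
|f_req| = 111.4 ≤ 279.2 N → the steel block is in equilibrium; friction equals the required value.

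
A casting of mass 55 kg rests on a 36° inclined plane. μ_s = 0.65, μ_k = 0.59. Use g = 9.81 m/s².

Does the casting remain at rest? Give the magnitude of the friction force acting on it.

f ≈ 258 N

N = m g cos θ = 437 N.
Down-slope weight component: m g sin θ = 317 N.
μ_s N = 284 N.
317 > 284 N, so it slides; kinetic friction f = μ_k N = 0.59×437 = 258 N.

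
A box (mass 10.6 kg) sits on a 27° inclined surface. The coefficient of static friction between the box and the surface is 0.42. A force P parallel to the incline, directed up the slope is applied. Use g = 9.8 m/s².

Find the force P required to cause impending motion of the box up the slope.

P ≈ 86 N

At impending motion up the slope, friction acts down-slope at its limit: f = μ_s N.
P is parallel to the surface, so N = m g cos θ = 92.6 N.
Along the incline: P = m g sin θ + μ_s N = 47.2 + 0.42×92.6 = 86 N.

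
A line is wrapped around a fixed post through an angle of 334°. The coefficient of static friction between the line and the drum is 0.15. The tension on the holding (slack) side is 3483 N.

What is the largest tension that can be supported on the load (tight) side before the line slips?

T_max ≈ 8350 N

At impending slip the capstan equation gives T₂/T₁ = e^{μβ} with β in radians.
β = 334° × π/180 = 5.829 rad.
e^{μβ} = e^{0.15×5.829} = 2.397.
T₂ = T₁ · e^{μβ} = 3483 × 2.397 = 8350 N.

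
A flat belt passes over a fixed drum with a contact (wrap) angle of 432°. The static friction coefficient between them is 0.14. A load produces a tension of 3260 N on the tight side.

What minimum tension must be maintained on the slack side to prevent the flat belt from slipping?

T_min ≈ 1130 N

Capstan equation at impending slip: T_tight/T_slack = e^{μβ}.
β = 432° = 7.54 rad; e^{μβ} = e^{0.14×7.54} = 2.874.
T_slack = T_tight / e^{μβ} = 3260 / 2.874 = 1130 N.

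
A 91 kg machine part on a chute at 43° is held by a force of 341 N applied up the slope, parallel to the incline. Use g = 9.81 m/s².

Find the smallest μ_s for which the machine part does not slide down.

N = m g cos θ = 652.9 N.
Friction must make up the shortfall along the incline: f = m g sin θ − P = 608.8 − 341 = 267.8 N.
At the threshold f = μ_s N, so μ_s,min = 267.8/652.9 = 0.41.

μ_s,min ≈ 0.41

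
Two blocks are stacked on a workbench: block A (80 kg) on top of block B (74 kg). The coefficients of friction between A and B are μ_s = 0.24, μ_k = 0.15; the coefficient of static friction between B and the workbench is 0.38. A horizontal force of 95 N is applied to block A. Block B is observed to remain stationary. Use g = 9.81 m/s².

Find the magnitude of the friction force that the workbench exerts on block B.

f ≈ 95 N

Normal force at the A–B interface: N₁ = m_A g = 784.8 N.
So the A–B interface can sustain at most μ_s N₁ = 188.4 N of static friction.
P = 95 N is within that limit, so A and B move together (both at rest); the A–B friction is simply f₁ = P = 95 N.
B experiences an equal 95 N forward from A (third law). B is in equilibrium, so the floor supplies f₂ = 95 N of static friction (limit μ_s(m_A+m_B)g = 574.1 N, not exceeded).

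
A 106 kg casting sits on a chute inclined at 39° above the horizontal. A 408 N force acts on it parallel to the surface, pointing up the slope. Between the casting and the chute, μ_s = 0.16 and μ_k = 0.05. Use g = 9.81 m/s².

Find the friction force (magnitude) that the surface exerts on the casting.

Normal force: N = m g cos θ = 106 × 9.81 × cos 39° = 808.1 N.
Parallel to the incline, ΣF = 0 gives f = m g sin θ − P = 654.4 − 408 = 246.4 N (up-slope positive).
Maximum static friction available: μ_s N = 0.16 × 808.1 = 129.3 N.
Since |246.4| > 129.3 N, static friction cannot hold it; the casting slides down the incline and kinetic friction applies: f = μ_k N = 0.05 × 808.1 = 40.4 N.

f ≈ 40.4 N (up the incline)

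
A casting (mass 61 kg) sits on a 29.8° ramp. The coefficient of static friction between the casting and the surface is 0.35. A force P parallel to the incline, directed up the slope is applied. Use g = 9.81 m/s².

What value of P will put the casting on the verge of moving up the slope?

At impending motion up the slope, friction acts down-slope at its limit: f = μ_s N.
P is parallel to the surface, so N = m g cos θ = 519 N.
Along the incline: P = m g sin θ + μ_s N = 297 + 0.35×519 = 479 N.

P ≈ 479 N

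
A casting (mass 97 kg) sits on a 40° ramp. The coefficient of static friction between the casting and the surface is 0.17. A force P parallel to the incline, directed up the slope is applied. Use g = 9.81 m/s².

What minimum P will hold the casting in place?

The casting tends to slide down (tan θ > μ_s), so at the point of impending slip friction acts up-slope at its limit: f = μ_s N.
P is parallel to the surface, so N = m g cos θ = 729 N.
Along the incline: P + μ_s N = m g sin θ, so P = 612 − 0.17×729 = 488 N.

P_min ≈ 488 N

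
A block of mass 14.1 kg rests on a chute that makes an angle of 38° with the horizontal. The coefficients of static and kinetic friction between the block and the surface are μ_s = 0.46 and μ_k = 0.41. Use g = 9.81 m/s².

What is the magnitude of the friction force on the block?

f ≈ 44.7 N (up the incline)

Perpendicular to the surface, N = m g cos θ = 14.1·9.81·cos 38° = 109 N.
Along the slope the weight component is m g sin θ = 85.16 N; friction must supply exactly this, acting up-slope.
The static-friction ceiling is μ_s N = 0.46 × 109 = 50.14 N.
|85.16| exceeds 50.14 N, so the block slips down-slope; friction is kinetic, f = μ_k N = 0.41×109 = 44.7 N.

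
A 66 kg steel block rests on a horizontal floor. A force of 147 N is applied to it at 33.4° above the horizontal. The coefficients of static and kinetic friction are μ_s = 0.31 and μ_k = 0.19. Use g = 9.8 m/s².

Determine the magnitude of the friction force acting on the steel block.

Vertical equilibrium gives N = m g − P sin α = 565.9 N.
For equilibrium, f = P cos α = 147×cos 33.4° = 122.7 N.
μ_s N = 0.31 × 565.9 = 175.4 N.
122.7 ≤ 175.4 N → static; friction equals the required 123 N.

f ≈ 123 N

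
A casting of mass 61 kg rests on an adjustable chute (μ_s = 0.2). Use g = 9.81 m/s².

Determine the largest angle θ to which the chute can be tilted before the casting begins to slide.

At the slip threshold, m g sin θ = μ_s · m g cos θ, so tan θ = μ_s.
θ_max = arctan(0.2) = 11.3°.

θ_max ≈ 11.3°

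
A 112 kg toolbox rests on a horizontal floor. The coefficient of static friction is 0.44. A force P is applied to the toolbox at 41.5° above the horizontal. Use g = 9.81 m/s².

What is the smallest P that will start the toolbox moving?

N = m g − P sin α (the pull lifts the toolbox).
At impending slip, P cos α = μ_s N = μ_s (m g − P sin α).
Solving: P (cos α + μ_s sin α) = μ_s m g → P = 0.44×1100/(cos 41.5° + 0.44 sin 41.5°) = 483/1.041 = 465 N.

P ≈ 465 N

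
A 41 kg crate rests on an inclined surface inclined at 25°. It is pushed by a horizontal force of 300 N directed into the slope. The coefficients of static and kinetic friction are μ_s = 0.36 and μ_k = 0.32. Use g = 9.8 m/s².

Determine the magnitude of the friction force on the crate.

Normal direction: N = m g cos θ + P sin θ = 490.9 N.
Parallel to the incline: P cos θ − m g sin θ = 271.9 − 169.8 = 102.1 N; the friction needed to balance this is 102.1 N acting down the slope.
The limit of static friction is μ_s N = 176.7 N.
Since 102.1 N is within the 176.7 N limit, the crate stays put and friction is exactly 102 N.

f ≈ 102 N (down the incline)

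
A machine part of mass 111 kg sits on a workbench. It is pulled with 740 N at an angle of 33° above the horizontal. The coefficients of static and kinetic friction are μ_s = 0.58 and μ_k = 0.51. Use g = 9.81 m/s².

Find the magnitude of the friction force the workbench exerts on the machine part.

N = m g − P sin α = 1089 − 740×sin 33° = 685.9 N.
Horizontally, friction must balance P cos α = 620.6 N.
The static-friction limit is μ_s N = 397.8 N.
620.6 > 397.8 N → the machine part slides; f = μ_k N = 0.51×685.9 = 350 N.

f ≈ 350 N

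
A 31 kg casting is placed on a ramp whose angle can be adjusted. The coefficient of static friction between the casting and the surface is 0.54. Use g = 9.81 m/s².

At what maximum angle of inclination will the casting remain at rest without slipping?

θ_max ≈ 28.4°

At the slip threshold, m g sin θ = μ_s · m g cos θ, so tan θ = μ_s.
θ_max = arctan(0.54) = 28.4°.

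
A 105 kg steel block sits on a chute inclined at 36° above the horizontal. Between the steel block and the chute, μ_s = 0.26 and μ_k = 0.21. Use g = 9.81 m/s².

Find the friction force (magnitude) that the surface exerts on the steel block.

Normal force: N = m g cos θ = 105 × 9.81 × cos 36° = 833.3 N.
For equilibrium along the incline, friction must balance the weight component: f = m g sin θ = 605.4 N up the slope.
Maximum static friction available: μ_s N = 0.26 × 833.3 = 216.7 N.
|605.4| exceeds 216.7 N, so the steel block slips down-slope; friction is kinetic, f = μ_k N = 0.21×833.3 = 175 N.

f ≈ 175 N (up the incline)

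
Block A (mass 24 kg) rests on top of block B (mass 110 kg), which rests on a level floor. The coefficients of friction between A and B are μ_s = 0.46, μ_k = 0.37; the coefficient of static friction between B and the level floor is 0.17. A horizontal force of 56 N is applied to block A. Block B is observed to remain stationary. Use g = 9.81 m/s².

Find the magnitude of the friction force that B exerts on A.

f ≈ 56 N

Normal force at the A–B interface: N₁ = m_A g = 235.4 N.
Maximum static friction on A from B: μ_s N₁ = 0.46×235.4 = 108.3 N.
P = 56 N is within that limit, so A and B move together (both at rest); the A–B friction is simply f₁ = P = 56 N.
By Newton's third law B feels 56 N forward from A. With B stationary, the floor's static friction on B balances it: f₂ = 56 N (well within μ_s(m_A+m_B)g = 223.5 N).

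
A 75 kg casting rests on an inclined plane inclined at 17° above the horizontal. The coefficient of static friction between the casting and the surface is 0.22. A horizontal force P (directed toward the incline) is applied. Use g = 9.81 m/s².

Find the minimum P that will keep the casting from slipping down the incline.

The casting tends to slide down (tan θ > μ_s), so at the point of impending slip friction acts up-slope at its limit: f = μ_s N.
Perpendicular to the incline: N = m g cos θ + P sin θ.
Along the incline: P cos θ + μ_s N = m g sin θ, i.e. P cos θ + μ_s (m g cos θ + P sin θ) = m g sin θ.
Solving, P (cos θ + μ_s sin θ) = m g (sin θ − μ_s cos θ), so P = 736×0.08198/1.021 = 59.1 N.

P_min ≈ 59.1 N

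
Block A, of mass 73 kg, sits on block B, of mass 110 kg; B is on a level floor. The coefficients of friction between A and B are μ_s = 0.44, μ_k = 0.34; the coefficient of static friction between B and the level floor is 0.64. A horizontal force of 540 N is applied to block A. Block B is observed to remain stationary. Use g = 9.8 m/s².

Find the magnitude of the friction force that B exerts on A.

The normal force B exerts on A is simply A's weight, N₁ = 715.4 N.
So the A–B interface can sustain at most μ_s N₁ = 314.8 N of static friction.
Since P = 540 N > 314.8 N, A slides on B; the A–B friction is kinetic: f₁ = μ_k N₁ = 0.34×715.4 = 243 N.
By Newton's third law B feels 243 N forward from A. With B stationary, the floor's static friction on B balances it: f₂ = 243 N (well within μ_s(m_A+m_B)g = 1148 N).

f ≈ 243 N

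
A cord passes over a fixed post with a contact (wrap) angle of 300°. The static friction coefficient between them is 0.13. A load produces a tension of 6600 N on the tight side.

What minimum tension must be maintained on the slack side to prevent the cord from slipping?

Capstan equation at impending slip: T_tight/T_slack = e^{μβ}.
β = 300° = 5.236 rad; e^{μβ} = e^{0.13×5.236} = 1.975.
T_slack = T_tight / e^{μβ} = 6600 / 1.975 = 3340 N.

T_min ≈ 3340 N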